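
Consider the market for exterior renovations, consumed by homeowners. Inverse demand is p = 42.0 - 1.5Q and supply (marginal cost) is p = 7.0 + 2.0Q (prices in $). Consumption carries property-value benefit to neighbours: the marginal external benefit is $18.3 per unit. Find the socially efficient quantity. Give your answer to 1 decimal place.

Social marginal benefit = demand + MEB = 60.3 - 1.5Q.
Set SMB = MC: 60.3 - 1.5Q = 7.0 + 2.0Q → Q* = 15.2286.

Q* = 15.2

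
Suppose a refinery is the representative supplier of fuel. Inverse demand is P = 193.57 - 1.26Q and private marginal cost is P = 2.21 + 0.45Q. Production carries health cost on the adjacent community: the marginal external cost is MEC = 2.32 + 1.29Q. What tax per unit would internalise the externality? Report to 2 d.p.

tax = 83.61 per unit

Social marginal cost = private MC + MEC = 4.53 + 1.74Q.
Set SMC = demand: 4.53 + 1.74Q = 193.57 - 1.26Q → Q* = 63.0133.
The Pigouvian tax equals MEC at Q*: 2.32 + 1.29×63.0133 = 83.6072.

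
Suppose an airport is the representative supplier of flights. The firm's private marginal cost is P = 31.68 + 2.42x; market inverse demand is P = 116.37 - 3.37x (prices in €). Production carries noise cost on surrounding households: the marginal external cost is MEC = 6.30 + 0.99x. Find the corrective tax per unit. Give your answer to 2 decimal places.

Social marginal cost = private MC + MEC = 37.98 + 3.41x.
Set SMC = demand: 37.98 + 3.41x = 116.37 - 3.37x → x* = 11.5619.
The Pigouvian tax equals MEC at x*: 6.30 + 0.99×11.5619 = 17.7463.

tax = €17.75 per unit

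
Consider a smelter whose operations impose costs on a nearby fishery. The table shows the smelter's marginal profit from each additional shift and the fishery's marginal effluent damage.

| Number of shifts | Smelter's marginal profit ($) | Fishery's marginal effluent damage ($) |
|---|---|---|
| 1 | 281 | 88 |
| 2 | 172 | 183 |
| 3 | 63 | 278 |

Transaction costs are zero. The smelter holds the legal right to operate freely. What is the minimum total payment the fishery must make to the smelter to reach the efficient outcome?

$235

Left alone the smelter would choose level 3 (marginal profit stays positive).
Efficient level: k* = 1 (marginal profit ≥ marginal effluent damage through 1).
The fishery must at least cover the smelter's forgone profit from cutting 3→1: 172 + 63 = 235.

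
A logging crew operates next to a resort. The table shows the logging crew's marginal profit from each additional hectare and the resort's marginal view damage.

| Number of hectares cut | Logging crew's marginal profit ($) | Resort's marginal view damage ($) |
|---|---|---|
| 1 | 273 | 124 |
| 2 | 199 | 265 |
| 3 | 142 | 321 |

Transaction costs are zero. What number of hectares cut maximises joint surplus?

1

Bargaining reaches the level where marginal profit last exceeds marginal view damage.
That holds through level 1 (273 ≥ 124) but not at 2 (199 < 265).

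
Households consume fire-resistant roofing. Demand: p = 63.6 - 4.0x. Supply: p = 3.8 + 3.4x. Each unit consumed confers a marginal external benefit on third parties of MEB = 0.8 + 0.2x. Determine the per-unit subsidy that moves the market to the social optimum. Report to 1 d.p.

Social marginal benefit = demand + MEB = 64.4 - 3.8x.
Set SMB = MC: 64.4 - 3.8x = 3.8 + 3.4x → x* = 8.4167.
The Pigouvian subsidy equals MEB at x*: 0.8 + 0.2×8.4167 = 2.4833.

subsidy = 2.5 per unit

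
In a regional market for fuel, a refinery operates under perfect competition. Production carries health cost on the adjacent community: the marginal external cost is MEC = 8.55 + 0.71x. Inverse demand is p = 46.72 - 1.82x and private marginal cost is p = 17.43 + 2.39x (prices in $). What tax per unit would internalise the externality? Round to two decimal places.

Social marginal cost = private MC + MEC = 25.98 + 3.10x.
Set SMC = demand: 25.98 + 3.10x = 46.72 - 1.82x → x* = 4.2154.
The Pigouvian tax equals MEC at x*: 8.55 + 0.71×4.2154 = 11.5429.

tax = $11.54 per unit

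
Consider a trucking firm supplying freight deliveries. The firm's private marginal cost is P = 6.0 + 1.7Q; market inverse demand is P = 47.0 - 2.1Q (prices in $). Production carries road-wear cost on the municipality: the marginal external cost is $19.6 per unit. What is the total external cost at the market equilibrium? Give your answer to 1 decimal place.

Market equilibrium (private): 6.0 + 1.7Q = 47.0 - 2.1Q → Q_m = 10.7895.
Total external cost = MEC × Q_m = 19.6 × 10.7895 = 211.4742.

$211.5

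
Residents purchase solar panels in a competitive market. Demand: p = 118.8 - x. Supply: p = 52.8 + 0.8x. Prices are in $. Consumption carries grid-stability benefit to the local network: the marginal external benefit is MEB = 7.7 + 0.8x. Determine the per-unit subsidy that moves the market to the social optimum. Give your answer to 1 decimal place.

subsidy = $66.7 per unit

Social marginal benefit = demand + MEB = 126.5 - 0.2x.
Set SMB = MC: 126.5 - 0.2x = 52.8 + 0.8x → x* = 73.7000.
The Pigouvian subsidy equals MEB at x*: 7.7 + 0.8×73.7000 = 66.6600.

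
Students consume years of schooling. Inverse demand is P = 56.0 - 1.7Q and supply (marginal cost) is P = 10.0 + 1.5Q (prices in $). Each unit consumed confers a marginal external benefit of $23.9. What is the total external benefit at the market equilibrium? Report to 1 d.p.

Market equilibrium (private): 10.0 + 1.5Q = 56.0 - 1.7Q → Q_m = 14.3750.
Total external benefit = MEB × Q_m = 23.9 × 14.3750 = 343.5625.

$343.6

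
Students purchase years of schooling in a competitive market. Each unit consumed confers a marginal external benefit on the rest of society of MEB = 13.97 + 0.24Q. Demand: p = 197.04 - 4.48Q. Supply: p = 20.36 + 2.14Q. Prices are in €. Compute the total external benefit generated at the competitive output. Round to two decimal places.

Market equilibrium (private): 20.36 + 2.14Q = 197.04 - 4.48Q → Q_m = 26.6888.
Total external benefit = ∫₀^{Q_m} (13.97 + 0.24Q) dQ = 13.97×26.6888 + ½×0.24×26.6888² = 458.3176.

€458.32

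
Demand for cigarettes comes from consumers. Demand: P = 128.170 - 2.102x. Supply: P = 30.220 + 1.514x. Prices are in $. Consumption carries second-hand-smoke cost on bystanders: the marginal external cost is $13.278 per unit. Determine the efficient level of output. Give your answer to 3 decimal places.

Social marginal benefit = demand − MEC = 114.892 - 2.102x.
Set SMB = MC: 114.892 - 2.102x = 30.220 + 1.514x → x* = 23.4159.

x* = 23.416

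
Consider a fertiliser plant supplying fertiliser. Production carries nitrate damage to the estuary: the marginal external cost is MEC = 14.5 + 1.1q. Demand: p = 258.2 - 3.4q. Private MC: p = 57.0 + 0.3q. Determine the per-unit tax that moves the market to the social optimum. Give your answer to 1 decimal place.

tax = 57.3 per unit

Social marginal cost = private MC + MEC = 71.5 + 1.4q.
Set SMC = demand: 71.5 + 1.4q = 258.2 - 3.4q → q* = 38.8958.
The Pigouvian tax equals MEC at q*: 14.5 + 1.1×38.8958 = 57.2854.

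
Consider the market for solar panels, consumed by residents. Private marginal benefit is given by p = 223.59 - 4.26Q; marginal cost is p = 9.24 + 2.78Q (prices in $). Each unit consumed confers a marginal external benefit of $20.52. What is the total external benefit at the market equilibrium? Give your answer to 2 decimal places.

$624.78

Market equilibrium (private): 9.24 + 2.78Q = 223.59 - 4.26Q → Q_m = 30.4474.
Total external benefit = MEB × Q_m = 20.52 × 30.4474 = 624.7806.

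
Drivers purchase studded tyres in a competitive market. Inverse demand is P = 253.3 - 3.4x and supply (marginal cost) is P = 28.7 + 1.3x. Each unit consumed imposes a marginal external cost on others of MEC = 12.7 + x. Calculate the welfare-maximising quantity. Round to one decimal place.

x* = 37.2

Social marginal benefit = demand − MEC = 240.6 - 4.4x.
Set SMB = MC: 240.6 - 4.4x = 28.7 + 1.3x → x* = 37.1754.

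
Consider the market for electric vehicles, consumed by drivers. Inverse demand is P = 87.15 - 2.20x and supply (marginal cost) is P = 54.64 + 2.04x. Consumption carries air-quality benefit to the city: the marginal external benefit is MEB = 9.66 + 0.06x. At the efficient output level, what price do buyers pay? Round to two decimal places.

Social marginal benefit = demand + MEB = 96.81 - 2.14x.
Set SMB = MC: 96.81 - 2.14x = 54.64 + 2.04x → x* = 10.0885.
Consumer price on the demand curve at x*: 87.15 − 2.20×10.0885 = 64.9553.

P = 64.96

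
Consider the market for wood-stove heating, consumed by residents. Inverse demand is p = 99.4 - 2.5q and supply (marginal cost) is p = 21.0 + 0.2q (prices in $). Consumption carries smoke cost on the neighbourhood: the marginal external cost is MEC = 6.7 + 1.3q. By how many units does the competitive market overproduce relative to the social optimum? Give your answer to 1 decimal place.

Market equilibrium (private): 21.0 + 0.2q = 99.4 - 2.5q → q_m = 29.0370.
Social marginal benefit = demand − MEC = 92.7 - 3.8q.
Set SMB = MC: 92.7 - 3.8q = 21.0 + 0.2q → q* = 17.9250.
Gap = |29.0370 − 17.9250| = 11.1120.

11.1 units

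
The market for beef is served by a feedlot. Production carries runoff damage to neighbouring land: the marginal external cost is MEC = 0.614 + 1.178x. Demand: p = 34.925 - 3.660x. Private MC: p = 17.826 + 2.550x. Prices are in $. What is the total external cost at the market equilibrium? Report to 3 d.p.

Market equilibrium (private): 17.826 + 2.550x = 34.925 - 3.660x → x_m = 2.7535.
Total external cost = ∫₀^{x_m} (0.614 + 1.178x) dx = 0.614×2.7535 + ½×1.178×2.7535² = 6.1563.

$6.156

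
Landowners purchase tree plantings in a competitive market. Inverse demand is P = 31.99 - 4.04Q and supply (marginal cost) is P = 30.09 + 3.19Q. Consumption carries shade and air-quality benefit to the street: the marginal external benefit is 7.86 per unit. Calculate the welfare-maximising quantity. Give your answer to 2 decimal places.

Social marginal benefit = demand + MEB = 39.85 - 4.04Q.
Set SMB = MC: 39.85 - 4.04Q = 30.09 + 3.19Q → Q* = 1.3499.

Q* = 1.35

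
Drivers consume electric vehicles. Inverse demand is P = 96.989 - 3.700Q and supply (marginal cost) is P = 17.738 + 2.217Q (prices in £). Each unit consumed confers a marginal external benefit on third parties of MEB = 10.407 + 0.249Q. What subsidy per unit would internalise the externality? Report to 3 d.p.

Social marginal benefit = demand + MEB = 107.396 - 3.451Q.
Set SMB = MC: 107.396 - 3.451Q = 17.738 + 2.217Q → Q* = 15.8183.
The Pigouvian subsidy equals MEB at Q*: 10.407 + 0.249×15.8183 = 14.3458.

subsidy = £14.346 per unit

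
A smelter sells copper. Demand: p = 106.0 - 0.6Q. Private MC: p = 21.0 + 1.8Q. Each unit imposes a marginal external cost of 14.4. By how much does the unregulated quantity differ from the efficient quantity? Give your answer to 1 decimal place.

6.0 units

Market equilibrium (private): 21.0 + 1.8Q = 106.0 - 0.6Q → Q_m = 35.4167.
Social marginal cost = private MC + MEC = 35.4 + 1.8Q.
Set SMC = demand: 35.4 + 1.8Q = 106.0 - 0.6Q → Q* = 29.4167.
Gap = |35.4167 − 29.4167| = 6.0000.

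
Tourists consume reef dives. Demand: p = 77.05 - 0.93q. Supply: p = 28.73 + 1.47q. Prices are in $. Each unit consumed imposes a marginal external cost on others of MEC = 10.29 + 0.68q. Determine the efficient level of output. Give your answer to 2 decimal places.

q* = 12.35

Social marginal benefit = demand − MEC = 66.76 - 1.61q.
Set SMB = MC: 66.76 - 1.61q = 28.73 + 1.47q → q* = 12.3474.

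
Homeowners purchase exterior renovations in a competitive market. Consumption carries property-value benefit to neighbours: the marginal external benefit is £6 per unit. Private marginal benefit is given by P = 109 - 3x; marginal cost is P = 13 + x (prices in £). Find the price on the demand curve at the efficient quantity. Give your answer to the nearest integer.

P = £33

Social marginal benefit = demand + MEB = 115 - 3x.
Set SMB = MC: 115 - 3x = 13 + x → x* = 25.5000.
Consumer price on the demand curve at x*: 109 − 3×25.5000 = 32.5000.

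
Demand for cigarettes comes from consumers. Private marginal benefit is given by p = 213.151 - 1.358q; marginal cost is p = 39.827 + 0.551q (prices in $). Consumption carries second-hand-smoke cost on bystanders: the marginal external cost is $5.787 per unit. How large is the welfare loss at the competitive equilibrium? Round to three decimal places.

Market equilibrium (private): 39.827 + 0.551q = 213.151 - 1.358q → q_m = 90.7931.
Social marginal benefit = demand − MEC = 207.364 - 1.358q.
Set SMB = MC: 207.364 - 1.358q = 39.827 + 0.551q → q* = 87.7617.
Between q* and q_m the wedge MC − SMB runs linearly from 0 to MEC(q_m), so the loss is a triangle.
DWL = ½ × 3.0314 × 5.7870 = 8.7714.

DWL = $8.771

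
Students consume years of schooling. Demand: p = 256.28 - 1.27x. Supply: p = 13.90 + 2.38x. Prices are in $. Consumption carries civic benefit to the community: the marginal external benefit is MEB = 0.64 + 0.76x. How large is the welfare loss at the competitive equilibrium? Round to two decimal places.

Market equilibrium (private): 13.90 + 2.38x = 256.28 - 1.27x → x_m = 66.4055.
Social marginal benefit = demand + MEB = 256.92 - 0.51x.
Set SMB = MC: 256.92 - 0.51x = 13.90 + 2.38x → x* = 84.0900.
The welfare-loss triangle has base |x_m − x*| and height MEB(x_m) (the vertical gap between SMB and MC is zero at x* and MEB at x_m).
DWL = ½ × 17.6845 × 51.1082 = 451.9115.

DWL = $451.91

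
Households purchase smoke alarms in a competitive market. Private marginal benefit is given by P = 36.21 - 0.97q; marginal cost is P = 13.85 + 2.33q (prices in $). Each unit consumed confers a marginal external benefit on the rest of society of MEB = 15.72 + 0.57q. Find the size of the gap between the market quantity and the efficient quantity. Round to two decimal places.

7.17 units

Market equilibrium (private): 13.85 + 2.33q = 36.21 - 0.97q → q_m = 6.7758.
Social marginal benefit = demand + MEB = 51.93 - 0.40q.
Set SMB = MC: 51.93 - 0.40q = 13.85 + 2.33q → q* = 13.9487.
Gap = |6.7758 − 13.9487| = 7.1729.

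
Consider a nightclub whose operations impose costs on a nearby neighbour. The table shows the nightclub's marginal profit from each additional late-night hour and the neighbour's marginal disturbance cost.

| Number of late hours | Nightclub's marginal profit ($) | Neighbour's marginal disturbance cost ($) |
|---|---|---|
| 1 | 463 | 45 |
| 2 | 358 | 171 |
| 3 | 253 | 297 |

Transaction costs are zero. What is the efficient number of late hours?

Bargaining reaches the level where marginal profit last exceeds marginal disturbance cost.
That holds through level 2 (358 ≥ 171) but not at 3 (253 < 297).

2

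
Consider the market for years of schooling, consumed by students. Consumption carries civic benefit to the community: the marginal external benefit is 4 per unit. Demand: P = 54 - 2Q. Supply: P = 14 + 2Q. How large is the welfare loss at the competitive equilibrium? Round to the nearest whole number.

Market equilibrium (private): 14 + 2Q = 54 - 2Q → Q_m = 10.0000.
Social marginal benefit = demand + MEB = 58 - 2Q.
Set SMB = MC: 58 - 2Q = 14 + 2Q → Q* = 11.0000.
The welfare-loss triangle has base |Q_m − Q*| and height MEB(Q_m) (the vertical gap between SMB and MC is zero at Q* and MEB at Q_m).
DWL = ½ × 1.0000 × 4.0000 = 2.0000.

DWL = 2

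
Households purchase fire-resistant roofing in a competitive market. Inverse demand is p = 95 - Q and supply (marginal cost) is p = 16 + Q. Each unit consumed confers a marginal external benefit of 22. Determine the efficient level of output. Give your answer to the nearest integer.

Q* = 51

Social marginal benefit = demand + MEB = 117 - Q.
Set SMB = MC: 117 - Q = 16 + Q → Q* = 50.5000.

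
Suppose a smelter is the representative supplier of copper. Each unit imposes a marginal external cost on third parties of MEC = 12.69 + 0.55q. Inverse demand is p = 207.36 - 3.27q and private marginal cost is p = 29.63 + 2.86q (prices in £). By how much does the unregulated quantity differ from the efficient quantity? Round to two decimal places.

4.29 units

Market equilibrium (private): 29.63 + 2.86q = 207.36 - 3.27q → q_m = 28.9935.
Social marginal cost = private MC + MEC = 42.32 + 3.41q.
Set SMC = demand: 42.32 + 3.41q = 207.36 - 3.27q → q* = 24.7066.
Gap = |28.9935 − 24.7066| = 4.2869.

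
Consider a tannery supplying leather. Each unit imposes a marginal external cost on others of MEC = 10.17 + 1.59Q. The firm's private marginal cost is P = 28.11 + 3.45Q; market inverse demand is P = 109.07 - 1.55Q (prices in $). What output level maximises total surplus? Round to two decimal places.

Q* = 10.74

Social marginal cost = private MC + MEC = 38.28 + 5.04Q.
Set SMC = demand: 38.28 + 5.04Q = 109.07 - 1.55Q → Q* = 10.7420.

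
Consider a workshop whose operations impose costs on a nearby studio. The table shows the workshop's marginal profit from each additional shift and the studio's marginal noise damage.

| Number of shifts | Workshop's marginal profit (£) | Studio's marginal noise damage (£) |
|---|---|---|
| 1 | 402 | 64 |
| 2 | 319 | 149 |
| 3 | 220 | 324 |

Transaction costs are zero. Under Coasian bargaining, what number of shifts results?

Bargaining reaches the level where marginal profit last exceeds marginal noise damage.
That holds through level 2 (319 ≥ 149) but not at 3 (220 < 324).

2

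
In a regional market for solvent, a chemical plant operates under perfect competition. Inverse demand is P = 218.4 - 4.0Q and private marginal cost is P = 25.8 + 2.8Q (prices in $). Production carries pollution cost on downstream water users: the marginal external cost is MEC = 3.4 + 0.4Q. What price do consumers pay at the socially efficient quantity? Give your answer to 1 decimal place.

P = $113.3

Social marginal cost = private MC + MEC = 29.2 + 3.2Q.
Set SMC = demand: 29.2 + 3.2Q = 218.4 - 4.0Q → Q* = 26.2778.
Consumer price on the demand curve at Q*: 218.4 − 4.0×26.2778 = 113.2888.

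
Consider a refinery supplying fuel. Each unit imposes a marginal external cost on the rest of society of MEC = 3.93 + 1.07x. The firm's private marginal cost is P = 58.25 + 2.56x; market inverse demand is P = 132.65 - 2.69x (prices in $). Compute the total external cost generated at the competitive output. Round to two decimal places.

$163.14

Market equilibrium (private): 58.25 + 2.56x = 132.65 - 2.69x → x_m = 14.1714.
Total external cost = ∫₀^{x_m} (3.93 + 1.07x) dx = 3.93×14.1714 + ½×1.07×14.1714² = 163.1369.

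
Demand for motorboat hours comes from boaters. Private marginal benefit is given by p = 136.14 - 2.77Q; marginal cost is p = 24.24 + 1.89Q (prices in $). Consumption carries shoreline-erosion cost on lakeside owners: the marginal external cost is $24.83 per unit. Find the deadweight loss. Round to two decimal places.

DWL = $66.15

Market equilibrium (private): 24.24 + 1.89Q = 136.14 - 2.77Q → Q_m = 24.0129.
Social marginal benefit = demand − MEC = 111.31 - 2.77Q.
Set SMB = MC: 111.31 - 2.77Q = 24.24 + 1.89Q → Q* = 18.6845.
The welfare-loss triangle has base |Q_m − Q*| and height MEC(Q_m) (the vertical gap between SMB and MC is zero at Q* and MEC at Q_m).
DWL = ½ × 5.3284 × 24.8300 = 66.1521.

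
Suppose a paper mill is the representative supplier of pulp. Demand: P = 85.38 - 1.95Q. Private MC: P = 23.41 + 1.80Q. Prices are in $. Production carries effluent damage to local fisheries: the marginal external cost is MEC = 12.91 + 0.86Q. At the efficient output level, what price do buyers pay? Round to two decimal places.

Social marginal cost = private MC + MEC = 36.32 + 2.66Q.
Set SMC = demand: 36.32 + 2.66Q = 85.38 - 1.95Q → Q* = 10.6421.
Consumer price on the demand curve at Q*: 85.38 − 1.95×10.6421 = 64.6279.

P = $64.63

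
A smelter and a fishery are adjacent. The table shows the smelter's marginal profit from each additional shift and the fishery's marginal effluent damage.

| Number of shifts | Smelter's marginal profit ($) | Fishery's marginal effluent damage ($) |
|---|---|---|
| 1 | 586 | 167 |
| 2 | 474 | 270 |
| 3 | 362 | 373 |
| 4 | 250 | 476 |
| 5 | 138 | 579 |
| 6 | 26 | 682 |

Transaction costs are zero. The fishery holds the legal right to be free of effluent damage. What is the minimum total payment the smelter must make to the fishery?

Efficient level: marginal profit ≥ marginal effluent damage through level 2, so k* = 2.
With the fishery holding the right, the smelter must at least compensate total damage at k*: 167 + 270 = 437.

$437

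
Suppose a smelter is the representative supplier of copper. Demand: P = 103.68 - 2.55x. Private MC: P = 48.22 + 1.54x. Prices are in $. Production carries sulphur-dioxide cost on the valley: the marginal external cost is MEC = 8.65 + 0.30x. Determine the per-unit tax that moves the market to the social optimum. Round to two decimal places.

Social marginal cost = private MC + MEC = 56.87 + 1.84x.
Set SMC = demand: 56.87 + 1.84x = 103.68 - 2.55x → x* = 10.6629.
The Pigouvian tax equals MEC at x*: 8.65 + 0.30×10.6629 = 11.8489.

tax = $11.85 per unit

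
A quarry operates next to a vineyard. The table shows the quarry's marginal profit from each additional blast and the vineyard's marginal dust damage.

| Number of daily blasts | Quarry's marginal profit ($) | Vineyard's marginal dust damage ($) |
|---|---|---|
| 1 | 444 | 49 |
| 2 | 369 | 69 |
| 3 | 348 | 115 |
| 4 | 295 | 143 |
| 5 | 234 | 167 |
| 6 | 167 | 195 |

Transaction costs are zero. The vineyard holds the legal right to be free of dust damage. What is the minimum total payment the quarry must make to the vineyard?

Efficient level: marginal profit ≥ marginal dust damage through level 5, so k* = 5.
With the vineyard holding the right, the quarry must at least compensate total damage at k*: 49 + 69 + 115 + 143 + 167 = 543.

$543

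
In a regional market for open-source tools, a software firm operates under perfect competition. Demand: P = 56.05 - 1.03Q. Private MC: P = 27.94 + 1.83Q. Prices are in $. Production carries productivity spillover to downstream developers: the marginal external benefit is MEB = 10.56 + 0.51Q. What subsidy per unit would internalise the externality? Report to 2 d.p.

Social marginal cost = private MC − MEB = 17.38 + 1.32Q.
Set SMC = demand: 17.38 + 1.32Q = 56.05 - 1.03Q → Q* = 16.4553.
The Pigouvian subsidy equals MEB at Q*: 10.56 + 0.51×16.4553 = 18.9522.

subsidy = $18.95 per unit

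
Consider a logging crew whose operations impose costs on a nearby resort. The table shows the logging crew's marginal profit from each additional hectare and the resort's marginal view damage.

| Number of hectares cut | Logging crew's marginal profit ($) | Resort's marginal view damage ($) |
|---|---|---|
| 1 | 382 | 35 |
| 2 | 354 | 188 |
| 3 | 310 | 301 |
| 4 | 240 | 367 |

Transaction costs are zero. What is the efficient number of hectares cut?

Bargaining reaches the level where marginal profit last exceeds marginal view damage.
That holds through level 3 (310 ≥ 301) but not at 4 (240 < 367).

3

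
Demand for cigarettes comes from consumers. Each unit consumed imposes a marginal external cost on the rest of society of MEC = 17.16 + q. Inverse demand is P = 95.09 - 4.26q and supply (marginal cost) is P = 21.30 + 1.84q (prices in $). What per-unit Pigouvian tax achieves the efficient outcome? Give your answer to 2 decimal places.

Social marginal benefit = demand − MEC = 77.93 - 5.26q.
Set SMB = MC: 77.93 - 5.26q = 21.30 + 1.84q → q* = 7.9761.
The Pigouvian tax equals MEC at q*: 17.16 + 1.00×7.9761 = 25.1361.

tax = $25.14 per unit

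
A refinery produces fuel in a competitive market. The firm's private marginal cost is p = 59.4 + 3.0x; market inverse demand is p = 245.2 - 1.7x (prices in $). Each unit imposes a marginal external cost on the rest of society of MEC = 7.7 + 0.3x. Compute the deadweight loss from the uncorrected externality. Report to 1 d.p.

DWL = $38.3

Market equilibrium (private): 59.4 + 3.0x = 245.2 - 1.7x → x_m = 39.5319.
Social marginal cost = private MC + MEC = 67.1 + 3.3x.
Set SMC = demand: 67.1 + 3.3x = 245.2 - 1.7x → x* = 35.6200.
The welfare-loss triangle has base |x_m − x*| and height MEC(x_m) (the vertical gap between SMC and demand is zero at x* and MEC at x_m).
DWL = ½ × 3.9119 × 19.5596 = 38.2576.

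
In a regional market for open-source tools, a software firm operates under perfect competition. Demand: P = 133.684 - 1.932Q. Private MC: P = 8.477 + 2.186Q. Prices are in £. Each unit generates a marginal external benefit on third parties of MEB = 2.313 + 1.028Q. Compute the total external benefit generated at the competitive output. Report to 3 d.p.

Market equilibrium (private): 8.477 + 2.186Q = 133.684 - 1.932Q → Q_m = 30.4048.
Total external benefit = ∫₀^{Q_m} (2.313 + 1.028Q) dQ = 2.313×30.4048 + ½×1.028×30.4048² = 545.4946.

£545.495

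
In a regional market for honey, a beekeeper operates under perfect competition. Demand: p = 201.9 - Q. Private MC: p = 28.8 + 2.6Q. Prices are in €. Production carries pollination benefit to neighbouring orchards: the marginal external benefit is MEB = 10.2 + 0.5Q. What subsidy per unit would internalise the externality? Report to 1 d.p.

Social marginal cost = private MC − MEB = 18.6 + 2.1Q.
Set SMC = demand: 18.6 + 2.1Q = 201.9 - Q → Q* = 59.1290.
The Pigouvian subsidy equals MEB at Q*: 10.2 + 0.5×59.1290 = 39.7645.

subsidy = €39.8 per unit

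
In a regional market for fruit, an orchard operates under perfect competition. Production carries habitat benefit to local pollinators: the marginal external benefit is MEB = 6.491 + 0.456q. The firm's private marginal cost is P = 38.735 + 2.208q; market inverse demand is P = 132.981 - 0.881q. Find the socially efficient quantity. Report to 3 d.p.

Social marginal cost = private MC − MEB = 32.244 + 1.752q.
Set SMC = demand: 32.244 + 1.752q = 132.981 - 0.881q → q* = 38.2594.

q* = 38.259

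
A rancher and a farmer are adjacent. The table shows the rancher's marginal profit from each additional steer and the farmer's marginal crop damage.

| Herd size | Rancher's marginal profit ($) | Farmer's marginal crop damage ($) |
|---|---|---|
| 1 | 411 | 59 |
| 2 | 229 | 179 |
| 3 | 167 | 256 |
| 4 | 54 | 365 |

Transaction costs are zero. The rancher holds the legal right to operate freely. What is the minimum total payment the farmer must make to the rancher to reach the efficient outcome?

Left alone the rancher would choose level 4 (marginal profit stays positive).
Efficient level: k* = 2 (marginal profit ≥ marginal crop damage through 2).
The farmer must at least cover the rancher's forgone profit from cutting 4→2: 167 + 54 = 221.

$221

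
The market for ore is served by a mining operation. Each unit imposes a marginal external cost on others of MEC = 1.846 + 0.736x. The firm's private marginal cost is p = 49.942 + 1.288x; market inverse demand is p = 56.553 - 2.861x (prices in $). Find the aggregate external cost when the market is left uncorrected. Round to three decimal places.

$3.876

Market equilibrium (private): 49.942 + 1.288x = 56.553 - 2.861x → x_m = 1.5934.
Total external cost = ∫₀^{x_m} (1.846 + 0.736x) dx = 1.846×1.5934 + ½×0.736×1.5934² = 3.8757.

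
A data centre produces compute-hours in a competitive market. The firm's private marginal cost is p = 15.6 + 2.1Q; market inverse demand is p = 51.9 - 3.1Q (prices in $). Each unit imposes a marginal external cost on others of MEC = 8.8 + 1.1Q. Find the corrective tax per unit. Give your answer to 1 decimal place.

tax = $13.6 per unit

Social marginal cost = private MC + MEC = 24.4 + 3.2Q.
Set SMC = demand: 24.4 + 3.2Q = 51.9 - 3.1Q → Q* = 4.3651.
The Pigouvian tax equals MEC at Q*: 8.8 + 1.1×4.3651 = 13.6016.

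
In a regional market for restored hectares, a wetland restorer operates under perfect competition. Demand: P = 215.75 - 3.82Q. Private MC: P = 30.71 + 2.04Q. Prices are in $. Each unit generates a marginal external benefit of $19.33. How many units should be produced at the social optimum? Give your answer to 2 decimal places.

Q* = 34.88

Social marginal cost = private MC − MEB = 11.38 + 2.04Q.
Set SMC = demand: 11.38 + 2.04Q = 215.75 - 3.82Q → Q* = 34.8754.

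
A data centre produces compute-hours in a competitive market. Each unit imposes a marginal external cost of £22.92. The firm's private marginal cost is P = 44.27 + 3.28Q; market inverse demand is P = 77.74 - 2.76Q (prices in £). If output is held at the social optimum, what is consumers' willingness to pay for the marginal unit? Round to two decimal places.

Social marginal cost = private MC + MEC = 67.19 + 3.28Q.
Set SMC = demand: 67.19 + 3.28Q = 77.74 - 2.76Q → Q* = 1.7467.
Consumer price on the demand curve at Q*: 77.74 − 2.76×1.7467 = 72.9191.

P = £72.92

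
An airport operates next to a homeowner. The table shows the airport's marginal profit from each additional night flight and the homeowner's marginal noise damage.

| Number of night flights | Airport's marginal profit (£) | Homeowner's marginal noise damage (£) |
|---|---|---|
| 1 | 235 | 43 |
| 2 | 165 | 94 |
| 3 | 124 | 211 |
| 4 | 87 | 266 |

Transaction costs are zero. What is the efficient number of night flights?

Bargaining reaches the level where marginal profit last exceeds marginal noise damage.
That holds through level 2 (165 ≥ 94) but not at 3 (124 < 211).

2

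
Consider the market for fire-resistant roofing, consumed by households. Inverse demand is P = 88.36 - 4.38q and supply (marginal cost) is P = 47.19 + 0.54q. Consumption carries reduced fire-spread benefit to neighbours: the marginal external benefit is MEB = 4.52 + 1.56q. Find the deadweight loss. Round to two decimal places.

Market equilibrium (private): 47.19 + 0.54q = 88.36 - 4.38q → q_m = 8.3679.
Social marginal benefit = demand + MEB = 92.88 - 2.82q.
Set SMB = MC: 92.88 - 2.82q = 47.19 + 0.54q → q* = 13.5982.
The loss is the area between SMB and MC from q* to q_m; with linear curves that's a triangle of height MEB(q_m).
DWL = ½ × 5.2303 × 17.5739 = 45.9584.

DWL = 45.96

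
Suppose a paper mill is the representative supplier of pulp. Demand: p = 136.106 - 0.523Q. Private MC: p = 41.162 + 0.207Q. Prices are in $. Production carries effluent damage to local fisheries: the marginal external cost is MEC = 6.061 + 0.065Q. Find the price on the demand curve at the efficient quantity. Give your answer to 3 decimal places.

P = $77.633

Social marginal cost = private MC + MEC = 47.223 + 0.272Q.
Set SMC = demand: 47.223 + 0.272Q = 136.106 - 0.523Q → Q* = 111.8025.
Consumer price on the demand curve at Q*: 136.106 − 0.523×111.8025 = 77.6333.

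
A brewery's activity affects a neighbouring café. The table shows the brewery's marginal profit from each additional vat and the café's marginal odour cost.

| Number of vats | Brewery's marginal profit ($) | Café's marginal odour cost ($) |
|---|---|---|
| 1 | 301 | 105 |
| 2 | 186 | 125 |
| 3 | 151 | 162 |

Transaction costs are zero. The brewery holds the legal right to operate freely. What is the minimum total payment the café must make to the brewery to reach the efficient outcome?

$151

Left alone the brewery would choose level 3 (marginal profit stays positive).
Efficient level: k* = 2 (marginal profit ≥ marginal odour cost through 2).
The café must at least cover the brewery's forgone profit from cutting 3→2: 151 = 151.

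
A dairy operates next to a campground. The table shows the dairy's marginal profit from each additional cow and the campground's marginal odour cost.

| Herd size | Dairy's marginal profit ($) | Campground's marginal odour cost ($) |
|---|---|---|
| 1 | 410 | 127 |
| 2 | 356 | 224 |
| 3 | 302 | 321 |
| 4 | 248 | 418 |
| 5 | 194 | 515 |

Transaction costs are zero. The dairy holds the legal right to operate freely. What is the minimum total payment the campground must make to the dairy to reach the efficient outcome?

$744

Left alone the dairy would choose level 5 (marginal profit stays positive).
Efficient level: k* = 2 (marginal profit ≥ marginal odour cost through 2).
The campground must at least cover the dairy's forgone profit from cutting 5→2: 302 + 248 + 194 = 744.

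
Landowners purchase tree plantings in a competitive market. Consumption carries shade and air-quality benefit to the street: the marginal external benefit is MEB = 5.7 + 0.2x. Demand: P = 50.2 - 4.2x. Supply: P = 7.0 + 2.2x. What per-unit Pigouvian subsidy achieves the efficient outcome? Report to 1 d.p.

subsidy = 7.3 per unit

Social marginal benefit = demand + MEB = 55.9 - 4.0x.
Set SMB = MC: 55.9 - 4.0x = 7.0 + 2.2x → x* = 7.8871.
The Pigouvian subsidy equals MEB at x*: 5.7 + 0.2×7.8871 = 7.2774.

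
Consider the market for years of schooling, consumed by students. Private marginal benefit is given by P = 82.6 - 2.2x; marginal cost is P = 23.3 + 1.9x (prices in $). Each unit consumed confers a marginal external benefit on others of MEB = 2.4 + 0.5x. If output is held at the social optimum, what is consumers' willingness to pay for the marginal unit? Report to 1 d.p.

P = $44.9

Social marginal benefit = demand + MEB = 85.0 - 1.7x.
Set SMB = MC: 85.0 - 1.7x = 23.3 + 1.9x → x* = 17.1389.
Consumer price on the demand curve at x*: 82.6 − 2.2×17.1389 = 44.8944.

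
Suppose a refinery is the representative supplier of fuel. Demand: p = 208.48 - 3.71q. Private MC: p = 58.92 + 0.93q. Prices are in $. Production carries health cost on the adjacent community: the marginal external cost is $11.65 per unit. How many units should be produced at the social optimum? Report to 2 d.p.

q* = 29.72

Social marginal cost = private MC + MEC = 70.57 + 0.93q.
Set SMC = demand: 70.57 + 0.93q = 208.48 - 3.71q → q* = 29.7220.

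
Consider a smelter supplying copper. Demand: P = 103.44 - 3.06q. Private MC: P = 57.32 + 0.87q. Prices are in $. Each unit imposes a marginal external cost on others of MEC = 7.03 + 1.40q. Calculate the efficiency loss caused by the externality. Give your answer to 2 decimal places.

Market equilibrium (private): 57.32 + 0.87q = 103.44 - 3.06q → q_m = 11.7354.
Social marginal cost = private MC + MEC = 64.35 + 2.27q.
Set SMC = demand: 64.35 + 2.27q = 103.44 - 3.06q → q* = 7.3340.
The loss is the area between SMC and demand from q* to q_m; with linear curves that's a triangle of height MEC(q_m).
DWL = ½ × 4.4014 × 23.4595 = 51.6273.

DWL = $51.63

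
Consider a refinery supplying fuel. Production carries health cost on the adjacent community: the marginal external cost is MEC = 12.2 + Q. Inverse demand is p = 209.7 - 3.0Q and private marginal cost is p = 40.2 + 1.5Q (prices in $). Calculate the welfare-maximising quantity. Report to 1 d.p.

Social marginal cost = private MC + MEC = 52.4 + 2.5Q.
Set SMC = demand: 52.4 + 2.5Q = 209.7 - 3.0Q → Q* = 28.6000.

Q* = 28.6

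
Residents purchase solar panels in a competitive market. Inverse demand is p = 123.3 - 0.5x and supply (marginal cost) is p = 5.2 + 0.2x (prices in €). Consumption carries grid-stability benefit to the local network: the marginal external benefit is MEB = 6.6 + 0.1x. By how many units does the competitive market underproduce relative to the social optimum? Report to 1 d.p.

39.1 units

Market equilibrium (private): 5.2 + 0.2x = 123.3 - 0.5x → x_m = 168.7143.
Social marginal benefit = demand + MEB = 129.9 - 0.4x.
Set SMB = MC: 129.9 - 0.4x = 5.2 + 0.2x → x* = 207.8333.
Gap = |168.7143 − 207.8333| = 39.1190.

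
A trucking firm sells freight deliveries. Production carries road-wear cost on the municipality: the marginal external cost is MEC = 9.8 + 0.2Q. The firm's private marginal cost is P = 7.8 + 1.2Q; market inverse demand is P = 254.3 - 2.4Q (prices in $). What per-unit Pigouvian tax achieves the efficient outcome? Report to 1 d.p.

tax = $22.3 per unit

Social marginal cost = private MC + MEC = 17.6 + 1.4Q.
Set SMC = demand: 17.6 + 1.4Q = 254.3 - 2.4Q → Q* = 62.2895.
The Pigouvian tax equals MEC at Q*: 9.8 + 0.2×62.2895 = 22.2579.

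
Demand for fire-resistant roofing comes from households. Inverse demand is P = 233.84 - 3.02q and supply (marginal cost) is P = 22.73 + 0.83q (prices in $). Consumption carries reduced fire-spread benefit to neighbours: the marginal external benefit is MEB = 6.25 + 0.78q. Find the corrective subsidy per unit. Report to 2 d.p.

Social marginal benefit = demand + MEB = 240.09 - 2.24q.
Set SMB = MC: 240.09 - 2.24q = 22.73 + 0.83q → q* = 70.8013.
The Pigouvian subsidy equals MEB at q*: 6.25 + 0.78×70.8013 = 61.4750.

subsidy = $61.48 per unit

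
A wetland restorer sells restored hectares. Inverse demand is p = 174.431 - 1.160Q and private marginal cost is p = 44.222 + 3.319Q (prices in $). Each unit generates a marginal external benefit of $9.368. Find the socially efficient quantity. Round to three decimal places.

Q* = 31.163

Social marginal cost = private MC − MEB = 34.854 + 3.319Q.
Set SMC = demand: 34.854 + 3.319Q = 174.431 - 1.160Q → Q* = 31.1625.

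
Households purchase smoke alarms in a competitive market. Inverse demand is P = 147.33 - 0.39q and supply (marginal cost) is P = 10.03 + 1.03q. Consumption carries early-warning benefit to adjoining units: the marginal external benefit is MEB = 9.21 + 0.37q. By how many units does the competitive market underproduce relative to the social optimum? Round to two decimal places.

42.84 units

Market equilibrium (private): 10.03 + 1.03q = 147.33 - 0.39q → q_m = 96.6901.
Social marginal benefit = demand + MEB = 156.54 - 0.02q.
Set SMB = MC: 156.54 - 0.02q = 10.03 + 1.03q → q* = 139.5333.
Gap = |96.6901 − 139.5333| = 42.8432.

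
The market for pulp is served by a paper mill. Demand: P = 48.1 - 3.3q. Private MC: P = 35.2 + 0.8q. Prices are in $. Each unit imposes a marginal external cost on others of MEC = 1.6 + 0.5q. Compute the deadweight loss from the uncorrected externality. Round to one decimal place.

Market equilibrium (private): 35.2 + 0.8q = 48.1 - 3.3q → q_m = 3.1463.
Social marginal cost = private MC + MEC = 36.8 + 1.3q.
Set SMC = demand: 36.8 + 1.3q = 48.1 - 3.3q → q* = 2.4565.
The welfare-loss triangle has base |q_m − q*| and height MEC(q_m) (the vertical gap between SMC and demand is zero at q* and MEC at q_m).
DWL = ½ × 0.6898 × 3.1732 = 1.0944.

DWL = $1.1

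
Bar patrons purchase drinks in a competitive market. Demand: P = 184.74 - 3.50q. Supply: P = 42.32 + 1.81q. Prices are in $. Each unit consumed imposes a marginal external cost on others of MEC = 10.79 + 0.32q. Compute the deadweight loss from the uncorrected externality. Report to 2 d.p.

Market equilibrium (private): 42.32 + 1.81q = 184.74 - 3.50q → q_m = 26.8211.
Social marginal benefit = demand − MEC = 173.95 - 3.82q.
Set SMB = MC: 173.95 - 3.82q = 42.32 + 1.81q → q* = 23.3801.
Between q* and q_m the wedge MC − SMB runs linearly from 0 to MEC(q_m), so the loss is a triangle.
DWL = ½ × 3.4410 × 19.3727 = 33.3307.

DWL = $33.33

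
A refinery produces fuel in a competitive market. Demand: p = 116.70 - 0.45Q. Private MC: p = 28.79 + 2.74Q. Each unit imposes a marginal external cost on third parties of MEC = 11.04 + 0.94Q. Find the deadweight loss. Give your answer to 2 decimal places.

DWL = 165.24

Market equilibrium (private): 28.79 + 2.74Q = 116.70 - 0.45Q → Q_m = 27.5580.
Social marginal cost = private MC + MEC = 39.83 + 3.68Q.
Set SMC = demand: 39.83 + 3.68Q = 116.70 - 0.45Q → Q* = 18.6126.
Height of the DWL triangle at Q_m is SMC(Q_m) − demand(Q_m) = MEC(Q_m) = 36.9445.
DWL = ½ × 8.9454 × 36.9445 = 165.2417.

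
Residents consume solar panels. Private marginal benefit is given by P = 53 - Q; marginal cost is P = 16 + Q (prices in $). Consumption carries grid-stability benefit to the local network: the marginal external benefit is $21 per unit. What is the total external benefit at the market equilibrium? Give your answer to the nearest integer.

Market equilibrium (private): 16 + Q = 53 - Q → Q_m = 18.5000.
Total external benefit = MEB × Q_m = 21 × 18.5000 = 388.5000.

$389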